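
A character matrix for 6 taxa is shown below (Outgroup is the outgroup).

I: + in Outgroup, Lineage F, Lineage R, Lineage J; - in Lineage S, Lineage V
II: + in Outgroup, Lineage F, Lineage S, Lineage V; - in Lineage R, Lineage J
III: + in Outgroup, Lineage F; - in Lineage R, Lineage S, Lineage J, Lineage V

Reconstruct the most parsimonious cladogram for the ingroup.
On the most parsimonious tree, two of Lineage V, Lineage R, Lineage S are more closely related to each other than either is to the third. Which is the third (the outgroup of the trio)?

The outgroup has state '+' for every character, so '-' is the derived state throughout.
I: derived state '-' in Lineage S and Lineage V only — synapomorphy for {Lineage S, Lineage V}.
Only Lineage J and Lineage R show the derived state '-' for II, supporting them as a clade.
III: derived state '-' in Lineage J, Lineage R, Lineage S, and Lineage V only — synapomorphy for {Lineage J, Lineage R, Lineage S, Lineage V}.
Most parsimonious ingroup topology: (Lineage F,((Lineage R,Lineage J),(Lineage S,Lineage V))).
Lineage V and Lineage S share a more recent common ancestor with each other than either does with Lineage R, so Lineage R is the least closely related of the three.

Lineage R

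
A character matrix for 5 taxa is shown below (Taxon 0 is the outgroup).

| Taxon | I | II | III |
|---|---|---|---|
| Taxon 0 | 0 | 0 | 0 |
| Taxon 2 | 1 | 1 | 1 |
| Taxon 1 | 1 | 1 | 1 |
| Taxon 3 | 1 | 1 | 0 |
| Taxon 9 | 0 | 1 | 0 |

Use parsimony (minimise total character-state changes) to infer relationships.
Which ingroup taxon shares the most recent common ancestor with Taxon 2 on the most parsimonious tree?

Taxon 1

The outgroup has state '0' for every character, so '1' is the derived state throughout.
I: derived state '1' in Taxon 1, Taxon 2, and Taxon 3 only — synapomorphy for {Taxon 1, Taxon 2, Taxon 3}.
All ingroup taxa share the derived state '1' for II; it defines the ingroup but does not resolve relationships within it.
Only Taxon 1 and Taxon 2 show the derived state '1' for III, supporting them as a clade.
Most parsimonious ingroup topology: (((Taxon 1,Taxon 2),Taxon 3),Taxon 9).
Taxon 2 and Taxon 1 form a cherry on this tree, so they are sister taxa.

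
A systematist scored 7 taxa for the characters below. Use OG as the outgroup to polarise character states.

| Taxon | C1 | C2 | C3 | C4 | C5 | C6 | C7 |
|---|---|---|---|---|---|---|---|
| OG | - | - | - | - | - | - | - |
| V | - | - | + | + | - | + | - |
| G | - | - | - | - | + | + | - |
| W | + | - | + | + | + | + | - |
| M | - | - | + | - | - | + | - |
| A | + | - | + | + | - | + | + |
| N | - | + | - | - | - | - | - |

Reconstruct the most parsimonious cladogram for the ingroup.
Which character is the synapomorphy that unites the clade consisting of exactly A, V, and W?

The outgroup has state '-' for every character, so '+' is the derived state throughout.
C1: derived state '+' in A and W only — synapomorphy for {A, W}.
C2: derived state '+' in N only — an autapomorphy, so it tells us nothing about relationships among taxa.
Only A, M, V, and W show the derived state '+' for C3, supporting them as a clade.
C4: derived state '+' in A, V, and W only — synapomorphy for {A, V, W}.
C5 (state '+') occurs in G and W but conflicts with the nesting implied by the other characters — most parsimoniously interpreted as homoplasy.
C6: derived state '+' in A, G, M, V, and W only — synapomorphy for {A, G, M, V, W}.
C7: derived state '+' in A only — an autapomorphy, so it tells us nothing about relationships among taxa.
Most parsimonious ingroup topology: (((((A,W),V),M),G),N).
The clade {A, V, W} is supported by C4: its derived state '+' occurs in exactly those taxa and in no other taxon (including the outgroup).

C4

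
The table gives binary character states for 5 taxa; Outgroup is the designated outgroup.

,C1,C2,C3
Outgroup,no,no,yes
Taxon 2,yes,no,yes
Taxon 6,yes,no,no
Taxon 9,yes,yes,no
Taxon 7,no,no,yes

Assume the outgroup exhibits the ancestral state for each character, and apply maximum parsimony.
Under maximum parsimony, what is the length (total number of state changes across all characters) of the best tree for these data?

3

Character polarity is set by the outgroup: the derived state is whichever differs from the outgroup's state, so for C3 the derived state is 'no', and for the remaining characters it is 'yes'.
C1 (derived state 'yes') is shared by Taxon 2, Taxon 6, and Taxon 9 — a synapomorphy uniting that clade.
C2: derived state 'yes' in Taxon 9 only — an autapomorphy, so it tells us nothing about relationships among taxa.
Only Taxon 6 and Taxon 9 show the derived state 'no' for C3, supporting them as a clade.
Most parsimonious ingroup topology: ((Taxon 2,(Taxon 6,Taxon 9)),Taxon 7).
Changes per character on this tree: C1: 1; C2: 1; C3: 1.
Total = 3.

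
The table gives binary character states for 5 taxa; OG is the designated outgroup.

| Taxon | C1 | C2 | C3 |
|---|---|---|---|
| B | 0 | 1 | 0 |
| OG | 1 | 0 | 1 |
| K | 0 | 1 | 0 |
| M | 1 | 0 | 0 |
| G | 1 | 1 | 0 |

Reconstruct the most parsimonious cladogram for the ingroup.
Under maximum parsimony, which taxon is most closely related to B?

K

Character polarity is set by the outgroup: the derived state is whichever differs from the outgroup's state, so for C1, C3 the derived state is '0', and for the remaining characters it is '1'.
C1 (derived state '0') is shared by B and K — a synapomorphy uniting that clade.
C2: derived state '1' in B, G, and K only — synapomorphy for {B, G, K}.
All ingroup taxa share the derived state '0' for C3; it defines the ingroup but does not resolve relationships within it.
Most parsimonious ingroup topology: ((G,(B,K)),M).
B and K form a cherry on this tree, so they are sister taxa.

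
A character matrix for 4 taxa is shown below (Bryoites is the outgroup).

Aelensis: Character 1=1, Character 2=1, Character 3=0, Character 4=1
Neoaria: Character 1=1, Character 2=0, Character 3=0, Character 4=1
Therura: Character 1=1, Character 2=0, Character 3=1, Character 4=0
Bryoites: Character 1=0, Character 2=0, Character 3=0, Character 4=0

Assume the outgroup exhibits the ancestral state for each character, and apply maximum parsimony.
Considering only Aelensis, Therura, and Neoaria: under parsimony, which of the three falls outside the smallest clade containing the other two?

The outgroup has state '0' for every character, so '1' is the derived state throughout.
Character 1 (derived state '1') is shared by all ingroup taxa — unites the whole ingroup.
Character 2 (derived state '1') is unique to Aelensis (autapomorphy; uninformative for grouping).
Character 3 (derived state '1') is unique to Therura (autapomorphy; uninformative for grouping).
Only Aelensis and Neoaria show the derived state '1' for Character 4, supporting them as a clade.
Most parsimonious ingroup topology: (Therura,(Neoaria,Aelensis)).
Neoaria and Aelensis share a more recent common ancestor with each other than either does with Therura, so Therura is the least closely related of the three.

Therura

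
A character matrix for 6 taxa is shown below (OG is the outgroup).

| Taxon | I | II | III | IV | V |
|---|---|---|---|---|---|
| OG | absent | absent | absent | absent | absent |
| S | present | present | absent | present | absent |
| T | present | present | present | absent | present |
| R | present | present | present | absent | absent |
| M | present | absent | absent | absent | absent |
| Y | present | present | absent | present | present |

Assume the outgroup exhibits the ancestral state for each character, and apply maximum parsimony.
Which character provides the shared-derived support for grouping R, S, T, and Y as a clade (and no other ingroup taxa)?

The outgroup has state 'absent' for every character, so 'present' is the derived state throughout.
All ingroup taxa share the derived state 'present' for I; it defines the ingroup but does not resolve relationships within it.
II: derived state 'present' in R, S, T, and Y only — synapomorphy for {R, S, T, Y}.
III (derived state 'present') is shared by R and T — a synapomorphy uniting that clade.
Only S and Y show the derived state 'present' for IV, supporting them as a clade.
V groups T and Y, which is incompatible with the clades supported by the remaining characters; treating it as convergent (homoplasy) costs fewer steps than any alternative tree.
Most parsimonious ingroup topology: (((S,Y),(T,R)),M).
The clade {R, S, T, Y} is supported by II: its derived state 'present' occurs in exactly those taxa and in no other taxon (including the outgroup).

II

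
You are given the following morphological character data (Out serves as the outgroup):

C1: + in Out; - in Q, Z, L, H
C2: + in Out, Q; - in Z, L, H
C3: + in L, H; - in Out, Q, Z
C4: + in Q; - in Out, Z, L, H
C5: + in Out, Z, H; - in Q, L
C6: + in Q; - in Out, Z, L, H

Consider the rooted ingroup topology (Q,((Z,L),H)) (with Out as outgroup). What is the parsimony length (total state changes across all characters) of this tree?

8

Map each character onto (Q,((Z,L),H)) (rooted by Out) and count the minimum state changes it requires (Fitch parsimony):
C1: 1; C2: 1; C3: 2; C4: 1; C5: 2; C6: 1.
Total tree length = 8.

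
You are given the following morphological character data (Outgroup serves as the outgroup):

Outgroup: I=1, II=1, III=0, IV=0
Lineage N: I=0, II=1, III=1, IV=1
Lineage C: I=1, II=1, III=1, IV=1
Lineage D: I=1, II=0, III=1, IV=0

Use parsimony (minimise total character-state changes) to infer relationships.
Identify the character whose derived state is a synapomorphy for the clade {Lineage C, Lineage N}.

IV

Character polarity is set by the outgroup: the derived state is whichever differs from the outgroup's state, so for I, II the derived state is '0', and for the remaining characters it is '1'.
I: derived state '0' in Lineage N only — an autapomorphy, so it tells us nothing about relationships among taxa.
II (derived state '0') is unique to Lineage D (autapomorphy; uninformative for grouping).
All ingroup taxa share the derived state '1' for III; it defines the ingroup but does not resolve relationships within it.
IV (derived state '1') is shared by Lineage C and Lineage N — a synapomorphy uniting that clade.
Most parsimonious ingroup topology: ((Lineage N,Lineage C),Lineage D).
The clade {Lineage C, Lineage N} is supported by IV: its derived state '1' occurs in exactly those taxa and in no other taxon (including the outgroup).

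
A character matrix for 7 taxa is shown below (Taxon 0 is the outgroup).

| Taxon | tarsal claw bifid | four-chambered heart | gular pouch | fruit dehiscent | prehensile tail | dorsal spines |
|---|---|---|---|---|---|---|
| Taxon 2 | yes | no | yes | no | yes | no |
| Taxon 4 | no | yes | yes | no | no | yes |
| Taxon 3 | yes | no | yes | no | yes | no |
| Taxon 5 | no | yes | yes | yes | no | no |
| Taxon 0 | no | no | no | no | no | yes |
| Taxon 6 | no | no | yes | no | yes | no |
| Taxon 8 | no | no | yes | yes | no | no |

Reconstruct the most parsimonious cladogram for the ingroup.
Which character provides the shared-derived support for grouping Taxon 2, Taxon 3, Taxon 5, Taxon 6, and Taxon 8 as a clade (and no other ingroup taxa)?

Character polarity is set by the outgroup: the derived state is whichever differs from the outgroup's state, so for dorsal spines the derived state is 'no', and for the remaining characters it is 'yes'.
tarsal claw bifid: derived state 'yes' in Taxon 2 and Taxon 3 only — synapomorphy for {Taxon 2, Taxon 3}.
four-chambered heart (state 'yes') occurs in Taxon 4 and Taxon 5 but conflicts with the nesting implied by the other characters — most parsimoniously interpreted as homoplasy.
All ingroup taxa share the derived state 'yes' for gular pouch; it defines the ingroup but does not resolve relationships within it.
fruit dehiscent: derived state 'yes' in Taxon 5 and Taxon 8 only — synapomorphy for {Taxon 5, Taxon 8}.
prehensile tail (derived state 'yes') is shared by Taxon 2, Taxon 3, and Taxon 6 — a synapomorphy uniting that clade.
dorsal spines: derived state 'no' in Taxon 2, Taxon 3, Taxon 5, Taxon 6, and Taxon 8 only — synapomorphy for {Taxon 2, Taxon 3, Taxon 5, Taxon 6, Taxon 8}.
Most parsimonious ingroup topology: (((Taxon 5,Taxon 8),((Taxon 2,Taxon 3),Taxon 6)),Taxon 4).
The clade {Taxon 2, Taxon 3, Taxon 5, Taxon 6, Taxon 8} is supported by dorsal spines: its derived state 'no' occurs in exactly those taxa and in no other taxon (including the outgroup).

dorsal spines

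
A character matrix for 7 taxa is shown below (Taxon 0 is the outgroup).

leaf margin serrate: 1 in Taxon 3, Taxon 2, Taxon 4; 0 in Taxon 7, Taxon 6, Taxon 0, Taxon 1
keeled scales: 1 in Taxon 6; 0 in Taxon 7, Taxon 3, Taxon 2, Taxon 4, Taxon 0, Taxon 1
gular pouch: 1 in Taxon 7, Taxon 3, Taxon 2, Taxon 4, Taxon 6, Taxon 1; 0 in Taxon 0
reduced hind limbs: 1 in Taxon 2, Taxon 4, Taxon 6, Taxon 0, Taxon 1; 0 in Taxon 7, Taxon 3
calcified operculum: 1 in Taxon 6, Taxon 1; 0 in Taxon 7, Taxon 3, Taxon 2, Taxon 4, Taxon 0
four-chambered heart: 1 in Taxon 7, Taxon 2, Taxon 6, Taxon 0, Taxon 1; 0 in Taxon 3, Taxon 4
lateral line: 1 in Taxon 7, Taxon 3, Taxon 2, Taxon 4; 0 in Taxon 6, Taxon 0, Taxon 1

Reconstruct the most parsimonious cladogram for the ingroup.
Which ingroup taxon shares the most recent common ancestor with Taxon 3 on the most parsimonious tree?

Character polarity is set by the outgroup: the derived state is whichever differs from the outgroup's state, so for reduced hind limbs, four-chambered heart the derived state is '0', and for the remaining characters it is '1'.
leaf margin serrate: derived state '1' in Taxon 2, Taxon 3, and Taxon 4 only — synapomorphy for {Taxon 2, Taxon 3, Taxon 4}.
keeled scales (derived state '1') is unique to Taxon 6 (autapomorphy; uninformative for grouping).
All ingroup taxa share the derived state '1' for gular pouch; it defines the ingroup but does not resolve relationships within it.
reduced hind limbs (state '0') occurs in Taxon 3 and Taxon 7 but conflicts with the nesting implied by the other characters — most parsimoniously interpreted as homoplasy.
Only Taxon 1 and Taxon 6 show the derived state '1' for calcified operculum, supporting them as a clade.
four-chambered heart: derived state '0' in Taxon 3 and Taxon 4 only — synapomorphy for {Taxon 3, Taxon 4}.
Only Taxon 2, Taxon 3, Taxon 4, and Taxon 7 show the derived state '1' for lateral line, supporting them as a clade.
Most parsimonious ingroup topology: ((Taxon 6,Taxon 1),(Taxon 7,(Taxon 2,(Taxon 3,Taxon 4)))).
Taxon 3 and Taxon 4 form a cherry on this tree, so they are sister taxa.

Taxon 4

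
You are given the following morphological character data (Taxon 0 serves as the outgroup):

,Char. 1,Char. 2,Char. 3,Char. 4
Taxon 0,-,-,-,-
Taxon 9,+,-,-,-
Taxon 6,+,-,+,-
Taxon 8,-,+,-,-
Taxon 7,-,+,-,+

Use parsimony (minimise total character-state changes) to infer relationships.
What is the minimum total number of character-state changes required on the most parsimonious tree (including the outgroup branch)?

The outgroup has state '-' for every character, so '+' is the derived state throughout.
Char. 1: derived state '+' in Taxon 6 and Taxon 9 only — synapomorphy for {Taxon 6, Taxon 9}.
Char. 2 (derived state '+') is shared by Taxon 7 and Taxon 8 — a synapomorphy uniting that clade.
Char. 3: derived state '+' in Taxon 6 only — an autapomorphy, so it tells us nothing about relationships among taxa.
Char. 4: derived state '+' in Taxon 7 only — an autapomorphy, so it tells us nothing about relationships among taxa.
Most parsimonious ingroup topology: ((Taxon 9,Taxon 6),(Taxon 8,Taxon 7)).
Changes per character on this tree: Char. 1: 1; Char. 2: 1; Char. 3: 1; Char. 4: 1.
Total = 4.

4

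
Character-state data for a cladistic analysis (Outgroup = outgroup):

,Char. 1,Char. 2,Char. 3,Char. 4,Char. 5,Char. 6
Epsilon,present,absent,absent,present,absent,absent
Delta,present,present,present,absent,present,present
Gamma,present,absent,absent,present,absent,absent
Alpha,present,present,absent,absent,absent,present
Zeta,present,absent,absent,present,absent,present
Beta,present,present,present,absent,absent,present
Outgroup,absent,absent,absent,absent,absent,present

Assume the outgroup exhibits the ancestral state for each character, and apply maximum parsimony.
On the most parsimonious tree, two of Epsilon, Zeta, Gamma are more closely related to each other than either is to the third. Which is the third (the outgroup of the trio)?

Character polarity is set by the outgroup: the derived state is whichever differs from the outgroup's state, so for Char. 6 the derived state is 'absent', and for the remaining characters it is 'present'.
All ingroup taxa share the derived state 'present' for Char. 1; it defines the ingroup but does not resolve relationships within it.
Char. 2: derived state 'present' in Alpha, Beta, and Delta only — synapomorphy for {Alpha, Beta, Delta}.
Only Beta and Delta show the derived state 'present' for Char. 3, supporting them as a clade.
Char. 4 (derived state 'present') is shared by Epsilon, Gamma, and Zeta — a synapomorphy uniting that clade.
Char. 5: derived state 'present' in Delta only — an autapomorphy, so it tells us nothing about relationships among taxa.
Char. 6: derived state 'absent' in Epsilon and Gamma only — synapomorphy for {Epsilon, Gamma}.
Most parsimonious ingroup topology: (((Beta,Delta),Alpha),(Zeta,(Epsilon,Gamma))).
Gamma and Epsilon share a more recent common ancestor with each other than either does with Zeta, so Zeta is the least closely related of the three.

Zeta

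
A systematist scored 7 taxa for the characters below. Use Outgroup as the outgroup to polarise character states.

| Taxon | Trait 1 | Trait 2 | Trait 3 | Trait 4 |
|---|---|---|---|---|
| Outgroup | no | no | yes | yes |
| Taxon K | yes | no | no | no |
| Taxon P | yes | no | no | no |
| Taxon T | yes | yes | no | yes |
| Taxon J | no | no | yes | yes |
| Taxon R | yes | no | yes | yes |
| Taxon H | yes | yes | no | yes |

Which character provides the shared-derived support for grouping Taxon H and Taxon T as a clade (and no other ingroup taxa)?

Trait 2

Character polarity is set by the outgroup: the derived state is whichever differs from the outgroup's state, so for Trait 3, Trait 4 the derived state is 'no', and for the remaining characters it is 'yes'.
Trait 1: derived state 'yes' in Taxon H, Taxon K, Taxon P, Taxon R, and Taxon T only — synapomorphy for {Taxon H, Taxon K, Taxon P, Taxon R, Taxon T}.
Only Taxon H and Taxon T show the derived state 'yes' for Trait 2, supporting them as a clade.
Trait 3 (derived state 'no') is shared by Taxon H, Taxon K, Taxon P, and Taxon T — a synapomorphy uniting that clade.
Trait 4 (derived state 'no') is shared by Taxon K and Taxon P — a synapomorphy uniting that clade.
Most parsimonious ingroup topology: ((((Taxon K,Taxon P),(Taxon T,Taxon H)),Taxon R),Taxon J).
The clade {Taxon H, Taxon T} is supported by Trait 2: its derived state 'yes' occurs in exactly those taxa and in no other taxon (including the outgroup).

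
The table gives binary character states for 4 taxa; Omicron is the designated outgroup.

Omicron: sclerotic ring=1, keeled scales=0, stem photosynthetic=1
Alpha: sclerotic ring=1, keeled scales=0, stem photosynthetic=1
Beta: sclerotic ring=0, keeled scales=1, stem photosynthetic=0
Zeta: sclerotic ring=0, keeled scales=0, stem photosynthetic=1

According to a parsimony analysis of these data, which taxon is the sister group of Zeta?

Beta

Character polarity is set by the outgroup: the derived state is whichever differs from the outgroup's state, so for sclerotic ring, stem photosynthetic the derived state is '0', and for the remaining characters it is '1'.
Only Beta and Zeta show the derived state '0' for sclerotic ring, supporting them as a clade.
keeled scales: derived state '1' in Beta only — an autapomorphy, so it tells us nothing about relationships among taxa.
stem photosynthetic: derived state '0' in Beta only — an autapomorphy, so it tells us nothing about relationships among taxa.
Most parsimonious ingroup topology: (Alpha,(Beta,Zeta)).
Zeta and Beta form a cherry on this tree, so they are sister taxa.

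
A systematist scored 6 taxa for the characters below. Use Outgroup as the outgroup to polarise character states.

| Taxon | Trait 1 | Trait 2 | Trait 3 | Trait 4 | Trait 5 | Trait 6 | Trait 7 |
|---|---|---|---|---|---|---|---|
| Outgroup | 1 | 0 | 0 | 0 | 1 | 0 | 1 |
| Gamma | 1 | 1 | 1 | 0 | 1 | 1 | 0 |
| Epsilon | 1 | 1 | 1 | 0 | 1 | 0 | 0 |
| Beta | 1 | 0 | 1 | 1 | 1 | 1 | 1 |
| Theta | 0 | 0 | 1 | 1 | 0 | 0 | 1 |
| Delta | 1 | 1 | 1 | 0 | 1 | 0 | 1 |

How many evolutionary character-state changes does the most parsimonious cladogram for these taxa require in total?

8

Character polarity is set by the outgroup: the derived state is whichever differs from the outgroup's state, so for Trait 1, Trait 5, Trait 7 the derived state is '0', and for the remaining characters it is '1'.
Trait 1 (derived state '0') is unique to Theta (autapomorphy; uninformative for grouping).
Trait 2 (derived state '1') is shared by Delta, Epsilon, and Gamma — a synapomorphy uniting that clade.
Trait 3 (derived state '1') is shared by all ingroup taxa — unites the whole ingroup.
Only Beta and Theta show the derived state '1' for Trait 4, supporting them as a clade.
Trait 5 (derived state '0') is unique to Theta (autapomorphy; uninformative for grouping).
Trait 6 (state '1') occurs in Beta and Gamma but conflicts with the nesting implied by the other characters — most parsimoniously interpreted as homoplasy.
Trait 7: derived state '0' in Epsilon and Gamma only — synapomorphy for {Epsilon, Gamma}.
Most parsimonious ingroup topology: (((Gamma,Epsilon),Delta),(Beta,Theta)).
Changes per character on this tree: Trait 1: 1; Trait 2: 1; Trait 3: 1; Trait 4: 1; Trait 5: 1; Trait 6: 2; Trait 7: 1.
Total = 8.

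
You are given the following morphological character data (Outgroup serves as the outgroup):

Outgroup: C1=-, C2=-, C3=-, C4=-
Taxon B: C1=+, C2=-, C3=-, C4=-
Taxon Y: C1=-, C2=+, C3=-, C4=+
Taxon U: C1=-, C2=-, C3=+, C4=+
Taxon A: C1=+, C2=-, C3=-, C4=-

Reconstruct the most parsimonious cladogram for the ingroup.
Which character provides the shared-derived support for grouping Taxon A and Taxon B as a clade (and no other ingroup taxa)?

The outgroup has state '-' for every character, so '+' is the derived state throughout.
Only Taxon A and Taxon B show the derived state '+' for C1, supporting them as a clade.
C2 (derived state '+') is unique to Taxon Y (autapomorphy; uninformative for grouping).
C3 (derived state '+') is unique to Taxon U (autapomorphy; uninformative for grouping).
C4 (derived state '+') is shared by Taxon U and Taxon Y — a synapomorphy uniting that clade.
Most parsimonious ingroup topology: ((Taxon B,Taxon A),(Taxon Y,Taxon U)).
The clade {Taxon A, Taxon B} is supported by C1: its derived state '+' occurs in exactly those taxa and in no other taxon (including the outgroup).

C1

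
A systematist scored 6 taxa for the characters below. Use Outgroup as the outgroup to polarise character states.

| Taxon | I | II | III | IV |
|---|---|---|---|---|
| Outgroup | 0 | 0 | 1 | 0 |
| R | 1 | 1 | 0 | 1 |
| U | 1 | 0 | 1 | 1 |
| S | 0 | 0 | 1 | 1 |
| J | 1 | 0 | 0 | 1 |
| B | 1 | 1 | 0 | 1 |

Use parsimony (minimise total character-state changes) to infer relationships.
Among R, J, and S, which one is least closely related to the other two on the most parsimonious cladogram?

S

Character polarity is set by the outgroup: the derived state is whichever differs from the outgroup's state, so for III the derived state is '0', and for the remaining characters it is '1'.
I: derived state '1' in B, J, R, and U only — synapomorphy for {B, J, R, U}.
II (derived state '1') is shared by B and R — a synapomorphy uniting that clade.
Only B, J, and R show the derived state '0' for III, supporting them as a clade.
IV (derived state '1') is shared by all ingroup taxa — unites the whole ingroup.
Most parsimonious ingroup topology: ((((R,B),J),U),S).
R and J share a more recent common ancestor with each other than either does with S, so S is the least closely related of the three.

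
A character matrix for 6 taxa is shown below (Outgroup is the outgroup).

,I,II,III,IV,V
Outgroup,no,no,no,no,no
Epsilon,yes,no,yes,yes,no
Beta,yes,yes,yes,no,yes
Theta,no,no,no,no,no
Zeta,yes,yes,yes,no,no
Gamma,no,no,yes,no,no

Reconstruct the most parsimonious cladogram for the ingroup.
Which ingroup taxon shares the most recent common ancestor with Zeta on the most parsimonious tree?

Beta

The outgroup has state 'no' for every character, so 'yes' is the derived state throughout.
Only Beta, Epsilon, and Zeta show the derived state 'yes' for I, supporting them as a clade.
II (derived state 'yes') is shared by Beta and Zeta — a synapomorphy uniting that clade.
Only Beta, Epsilon, Gamma, and Zeta show the derived state 'yes' for III, supporting them as a clade.
IV: derived state 'yes' in Epsilon only — an autapomorphy, so it tells us nothing about relationships among taxa.
V: derived state 'yes' in Beta only — an autapomorphy, so it tells us nothing about relationships among taxa.
Most parsimonious ingroup topology: (((Epsilon,(Beta,Zeta)),Gamma),Theta).
Zeta and Beta form a cherry on this tree, so they are sister taxa.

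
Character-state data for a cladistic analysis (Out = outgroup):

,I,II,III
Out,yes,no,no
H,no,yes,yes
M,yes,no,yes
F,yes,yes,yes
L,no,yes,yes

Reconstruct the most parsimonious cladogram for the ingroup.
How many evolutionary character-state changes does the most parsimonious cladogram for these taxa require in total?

Character polarity is set by the outgroup: the derived state is whichever differs from the outgroup's state, so for I the derived state is 'no', and for the remaining characters it is 'yes'.
I (derived state 'no') is shared by H and L — a synapomorphy uniting that clade.
Only F, H, and L show the derived state 'yes' for II, supporting them as a clade.
III (derived state 'yes') is shared by all ingroup taxa — unites the whole ingroup.
Most parsimonious ingroup topology: (((H,L),F),M).
Changes per character on this tree: I: 1; II: 1; III: 1.
Total = 3.

3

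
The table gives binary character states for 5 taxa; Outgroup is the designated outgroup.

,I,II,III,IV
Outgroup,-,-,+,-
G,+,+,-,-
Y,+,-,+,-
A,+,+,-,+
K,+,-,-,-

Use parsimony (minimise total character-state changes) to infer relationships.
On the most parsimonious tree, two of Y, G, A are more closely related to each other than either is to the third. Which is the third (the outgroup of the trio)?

Character polarity is set by the outgroup: the derived state is whichever differs from the outgroup's state, so for III the derived state is '-', and for the remaining characters it is '+'.
All ingroup taxa share the derived state '+' for I; it defines the ingroup but does not resolve relationships within it.
Only A and G show the derived state '+' for II, supporting them as a clade.
III: derived state '-' in A, G, and K only — synapomorphy for {A, G, K}.
IV (derived state '+') is unique to A (autapomorphy; uninformative for grouping).
Most parsimonious ingroup topology: (((G,A),K),Y).
G and A share a more recent common ancestor with each other than either does with Y, so Y is the least closely related of the three.

Y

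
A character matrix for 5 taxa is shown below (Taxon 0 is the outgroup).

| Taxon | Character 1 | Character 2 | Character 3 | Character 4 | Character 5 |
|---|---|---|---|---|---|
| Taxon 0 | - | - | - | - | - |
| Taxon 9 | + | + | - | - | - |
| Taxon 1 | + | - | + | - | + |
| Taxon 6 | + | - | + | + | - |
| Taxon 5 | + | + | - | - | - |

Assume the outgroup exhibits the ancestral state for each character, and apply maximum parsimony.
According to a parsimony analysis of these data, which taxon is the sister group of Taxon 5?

The outgroup has state '-' for every character, so '+' is the derived state throughout.
Character 1 (derived state '+') is shared by all ingroup taxa — unites the whole ingroup.
Character 2 (derived state '+') is shared by Taxon 5 and Taxon 9 — a synapomorphy uniting that clade.
Character 3: derived state '+' in Taxon 1 and Taxon 6 only — synapomorphy for {Taxon 1, Taxon 6}.
Character 4 (derived state '+') is unique to Taxon 6 (autapomorphy; uninformative for grouping).
Character 5 (derived state '+') is unique to Taxon 1 (autapomorphy; uninformative for grouping).
Most parsimonious ingroup topology: ((Taxon 9,Taxon 5),(Taxon 1,Taxon 6)).
Taxon 5 and Taxon 9 form a cherry on this tree, so they are sister taxa.

Taxon 9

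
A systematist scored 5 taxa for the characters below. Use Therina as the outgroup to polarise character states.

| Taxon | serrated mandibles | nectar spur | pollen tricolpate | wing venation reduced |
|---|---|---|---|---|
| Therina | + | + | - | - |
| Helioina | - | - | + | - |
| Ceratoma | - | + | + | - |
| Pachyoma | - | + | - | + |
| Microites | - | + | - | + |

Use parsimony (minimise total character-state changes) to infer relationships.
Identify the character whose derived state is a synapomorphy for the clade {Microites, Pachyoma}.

wing venation reduced

Character polarity is set by the outgroup: the derived state is whichever differs from the outgroup's state, so for serrated mandibles, nectar spur the derived state is '-', and for the remaining characters it is '+'.
All ingroup taxa share the derived state '-' for serrated mandibles; it defines the ingroup but does not resolve relationships within it.
nectar spur: derived state '-' in Helioina only — an autapomorphy, so it tells us nothing about relationships among taxa.
Only Ceratoma and Helioina show the derived state '+' for pollen tricolpate, supporting them as a clade.
Only Microites and Pachyoma show the derived state '+' for wing venation reduced, supporting them as a clade.
Most parsimonious ingroup topology: ((Helioina,Ceratoma),(Pachyoma,Microites)).
The clade {Microites, Pachyoma} is supported by wing venation reduced: its derived state '+' occurs in exactly those taxa and in no other taxon (including the outgroup).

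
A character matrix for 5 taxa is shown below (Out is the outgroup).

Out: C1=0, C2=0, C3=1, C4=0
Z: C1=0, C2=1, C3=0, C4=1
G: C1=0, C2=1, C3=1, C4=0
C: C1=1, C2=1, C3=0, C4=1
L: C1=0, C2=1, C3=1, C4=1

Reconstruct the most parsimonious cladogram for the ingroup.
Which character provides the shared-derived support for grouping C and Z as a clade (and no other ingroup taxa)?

C3

Character polarity is set by the outgroup: the derived state is whichever differs from the outgroup's state, so for C3 the derived state is '0', and for the remaining characters it is '1'.
C1: derived state '1' in C only — an autapomorphy, so it tells us nothing about relationships among taxa.
C2 (derived state '1') is shared by all ingroup taxa — unites the whole ingroup.
C3: derived state '0' in C and Z only — synapomorphy for {C, Z}.
C4: derived state '1' in C, L, and Z only — synapomorphy for {C, L, Z}.
Most parsimonious ingroup topology: (((Z,C),L),G).
The clade {C, Z} is supported by C3: its derived state '0' occurs in exactly those taxa and in no other taxon (including the outgroup).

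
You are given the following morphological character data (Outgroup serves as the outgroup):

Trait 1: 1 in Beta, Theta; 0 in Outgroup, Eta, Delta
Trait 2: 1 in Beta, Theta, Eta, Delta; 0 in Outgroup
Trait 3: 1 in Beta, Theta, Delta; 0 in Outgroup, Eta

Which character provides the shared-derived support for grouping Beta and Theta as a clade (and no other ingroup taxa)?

The outgroup has state '0' for every character, so '1' is the derived state throughout.
Trait 1 (derived state '1') is shared by Beta and Theta — a synapomorphy uniting that clade.
Trait 2 (derived state '1') is shared by all ingroup taxa — unites the whole ingroup.
Only Beta, Delta, and Theta show the derived state '1' for Trait 3, supporting them as a clade.
Most parsimonious ingroup topology: (((Beta,Theta),Delta),Eta).
The clade {Beta, Theta} is supported by Trait 1: its derived state '1' occurs in exactly those taxa and in no other taxon (including the outgroup).

Trait 1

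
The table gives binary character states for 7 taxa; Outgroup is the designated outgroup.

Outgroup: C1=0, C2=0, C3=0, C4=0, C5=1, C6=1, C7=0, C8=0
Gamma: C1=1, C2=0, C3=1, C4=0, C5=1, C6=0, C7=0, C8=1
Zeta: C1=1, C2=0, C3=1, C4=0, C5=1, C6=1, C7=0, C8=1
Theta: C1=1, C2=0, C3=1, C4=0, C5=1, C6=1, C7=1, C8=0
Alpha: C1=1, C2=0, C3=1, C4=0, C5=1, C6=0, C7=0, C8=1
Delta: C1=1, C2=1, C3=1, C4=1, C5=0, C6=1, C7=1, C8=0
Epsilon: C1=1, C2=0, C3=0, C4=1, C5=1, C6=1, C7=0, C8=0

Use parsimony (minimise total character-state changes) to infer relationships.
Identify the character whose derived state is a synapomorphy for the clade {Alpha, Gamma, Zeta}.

C8

Character polarity is set by the outgroup: the derived state is whichever differs from the outgroup's state, so for C5, C6 the derived state is '0', and for the remaining characters it is '1'.
All ingroup taxa share the derived state '1' for C1; it defines the ingroup but does not resolve relationships within it.
C2 (derived state '1') is unique to Delta (autapomorphy; uninformative for grouping).
Only Alpha, Delta, Gamma, Theta, and Zeta show the derived state '1' for C3, supporting them as a clade.
C4 groups Delta and Epsilon, which is incompatible with the clades supported by the remaining characters; treating it as convergent (homoplasy) costs fewer steps than any alternative tree.
C5: derived state '0' in Delta only — an autapomorphy, so it tells us nothing about relationships among taxa.
C6: derived state '0' in Alpha and Gamma only — synapomorphy for {Alpha, Gamma}.
Only Delta and Theta show the derived state '1' for C7, supporting them as a clade.
C8: derived state '1' in Alpha, Gamma, and Zeta only — synapomorphy for {Alpha, Gamma, Zeta}.
Most parsimonious ingroup topology: ((((Gamma,Alpha),Zeta),(Theta,Delta)),Epsilon).
The clade {Alpha, Gamma, Zeta} is supported by C8: its derived state '1' occurs in exactly those taxa and in no other taxon (including the outgroup).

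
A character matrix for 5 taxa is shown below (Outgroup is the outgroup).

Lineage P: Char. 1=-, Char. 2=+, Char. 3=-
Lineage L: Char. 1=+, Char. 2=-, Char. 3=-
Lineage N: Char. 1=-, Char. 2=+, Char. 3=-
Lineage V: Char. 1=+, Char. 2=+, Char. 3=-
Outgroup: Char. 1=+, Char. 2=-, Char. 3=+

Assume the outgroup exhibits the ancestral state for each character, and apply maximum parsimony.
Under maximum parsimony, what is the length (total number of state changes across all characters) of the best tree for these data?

Character polarity is set by the outgroup: the derived state is whichever differs from the outgroup's state, so for Char. 1, Char. 3 the derived state is '-', and for the remaining characters it is '+'.
Only Lineage N and Lineage P show the derived state '-' for Char. 1, supporting them as a clade.
Char. 2 (derived state '+') is shared by Lineage N, Lineage P, and Lineage V — a synapomorphy uniting that clade.
All ingroup taxa share the derived state '-' for Char. 3; it defines the ingroup but does not resolve relationships within it.
Most parsimonious ingroup topology: (((Lineage N,Lineage P),Lineage V),Lineage L).
Changes per character on this tree: Char. 1: 1; Char. 2: 1; Char. 3: 1.
Total = 3.

3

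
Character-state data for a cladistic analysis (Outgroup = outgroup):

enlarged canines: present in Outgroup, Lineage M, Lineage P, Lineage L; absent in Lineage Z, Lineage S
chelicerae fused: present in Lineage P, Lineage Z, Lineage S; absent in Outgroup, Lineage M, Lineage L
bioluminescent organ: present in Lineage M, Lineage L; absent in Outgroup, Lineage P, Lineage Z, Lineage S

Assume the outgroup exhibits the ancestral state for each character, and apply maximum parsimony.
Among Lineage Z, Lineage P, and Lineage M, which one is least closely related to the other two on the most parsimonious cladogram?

Character polarity is set by the outgroup: the derived state is whichever differs from the outgroup's state, so for enlarged canines the derived state is 'absent', and for the remaining characters it is 'present'.
Only Lineage S and Lineage Z show the derived state 'absent' for enlarged canines, supporting them as a clade.
chelicerae fused: derived state 'present' in Lineage P, Lineage S, and Lineage Z only — synapomorphy for {Lineage P, Lineage S, Lineage Z}.
bioluminescent organ (derived state 'present') is shared by Lineage L and Lineage M — a synapomorphy uniting that clade.
Most parsimonious ingroup topology: ((Lineage M,Lineage L),(Lineage P,(Lineage Z,Lineage S))).
Lineage Z and Lineage P share a more recent common ancestor with each other than either does with Lineage M, so Lineage M is the least closely related of the three.

Lineage M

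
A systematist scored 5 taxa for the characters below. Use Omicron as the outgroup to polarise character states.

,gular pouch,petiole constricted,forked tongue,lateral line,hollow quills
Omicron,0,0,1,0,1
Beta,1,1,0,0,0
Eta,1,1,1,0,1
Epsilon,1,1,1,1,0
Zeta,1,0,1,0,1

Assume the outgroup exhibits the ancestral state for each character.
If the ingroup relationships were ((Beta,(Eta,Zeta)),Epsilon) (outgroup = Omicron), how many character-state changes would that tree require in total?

Map each character onto ((Beta,(Eta,Zeta)),Epsilon) (rooted by Omicron) and count the minimum state changes it requires (Fitch parsimony):
gular pouch: 1; petiole constricted: 2; forked tongue: 1; lateral line: 1; hollow quills: 2.
Total tree length = 7.

7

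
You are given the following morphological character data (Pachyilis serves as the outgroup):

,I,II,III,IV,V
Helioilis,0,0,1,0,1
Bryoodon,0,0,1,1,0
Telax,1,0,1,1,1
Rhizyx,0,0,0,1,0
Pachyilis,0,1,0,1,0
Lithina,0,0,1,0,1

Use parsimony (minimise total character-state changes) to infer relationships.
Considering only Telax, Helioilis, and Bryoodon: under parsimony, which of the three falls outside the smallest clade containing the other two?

Character polarity is set by the outgroup: the derived state is whichever differs from the outgroup's state, so for II, IV the derived state is '0', and for the remaining characters it is '1'.
I (derived state '1') is unique to Telax (autapomorphy; uninformative for grouping).
All ingroup taxa share the derived state '0' for II; it defines the ingroup but does not resolve relationships within it.
Only Bryoodon, Helioilis, Lithina, and Telax show the derived state '1' for III, supporting them as a clade.
IV: derived state '0' in Helioilis and Lithina only — synapomorphy for {Helioilis, Lithina}.
V: derived state '1' in Helioilis, Lithina, and Telax only — synapomorphy for {Helioilis, Lithina, Telax}.
Most parsimonious ingroup topology: ((((Lithina,Helioilis),Telax),Bryoodon),Rhizyx).
Telax and Helioilis share a more recent common ancestor with each other than either does with Bryoodon, so Bryoodon is the least closely related of the three.

Bryoodon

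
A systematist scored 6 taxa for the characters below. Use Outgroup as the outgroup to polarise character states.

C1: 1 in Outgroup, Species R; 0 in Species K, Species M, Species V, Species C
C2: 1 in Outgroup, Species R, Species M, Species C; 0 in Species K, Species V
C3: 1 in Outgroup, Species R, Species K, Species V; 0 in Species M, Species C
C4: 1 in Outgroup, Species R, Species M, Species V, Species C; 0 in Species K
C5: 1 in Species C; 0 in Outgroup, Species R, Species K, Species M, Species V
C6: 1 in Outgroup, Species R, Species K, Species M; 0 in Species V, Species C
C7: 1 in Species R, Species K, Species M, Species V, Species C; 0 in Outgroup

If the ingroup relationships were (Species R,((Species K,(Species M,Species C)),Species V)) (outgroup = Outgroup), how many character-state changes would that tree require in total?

9

Map each character onto (Species R,((Species K,(Species M,Species C)),Species V)) (rooted by Outgroup) and count the minimum state changes it requires (Fitch parsimony):
C1: 1; C2: 2; C3: 1; C4: 1; C5: 1; C6: 2; C7: 1.
Total tree length = 9.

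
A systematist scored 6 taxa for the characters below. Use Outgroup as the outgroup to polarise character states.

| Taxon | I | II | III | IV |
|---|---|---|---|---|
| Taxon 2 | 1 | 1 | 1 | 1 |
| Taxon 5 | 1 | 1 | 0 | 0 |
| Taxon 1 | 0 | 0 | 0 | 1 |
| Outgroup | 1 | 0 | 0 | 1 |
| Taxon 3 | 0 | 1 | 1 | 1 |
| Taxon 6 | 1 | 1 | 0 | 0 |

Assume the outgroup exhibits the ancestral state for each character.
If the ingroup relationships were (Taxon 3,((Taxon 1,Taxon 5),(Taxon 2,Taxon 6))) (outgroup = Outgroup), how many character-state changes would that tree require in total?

Map each character onto (Taxon 3,((Taxon 1,Taxon 5),(Taxon 2,Taxon 6))) (rooted by Outgroup) and count the minimum state changes it requires (Fitch parsimony):
I: 2; II: 2; III: 2; IV: 2.
Total tree length = 8.

8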